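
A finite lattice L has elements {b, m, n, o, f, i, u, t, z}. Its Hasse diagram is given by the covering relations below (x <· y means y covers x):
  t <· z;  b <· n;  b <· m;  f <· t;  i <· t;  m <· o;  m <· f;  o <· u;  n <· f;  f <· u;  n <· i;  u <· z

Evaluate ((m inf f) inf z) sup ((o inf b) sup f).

m ∧ f = m
m ∧ z = m
o ∧ b = b
b ∨ f = f
m ∨ f = f

f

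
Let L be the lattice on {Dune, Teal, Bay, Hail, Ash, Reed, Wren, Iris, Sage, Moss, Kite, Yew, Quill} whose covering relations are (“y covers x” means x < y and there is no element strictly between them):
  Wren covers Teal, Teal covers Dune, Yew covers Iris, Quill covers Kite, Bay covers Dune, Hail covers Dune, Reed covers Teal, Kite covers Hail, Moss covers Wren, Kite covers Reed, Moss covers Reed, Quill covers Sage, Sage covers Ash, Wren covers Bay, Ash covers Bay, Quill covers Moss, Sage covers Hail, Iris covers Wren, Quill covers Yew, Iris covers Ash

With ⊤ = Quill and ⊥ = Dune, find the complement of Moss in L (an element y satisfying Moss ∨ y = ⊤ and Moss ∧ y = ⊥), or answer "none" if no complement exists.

Need y with Moss ∨ y = Quill and Moss ∧ y = Dune.
Checking each element gives: Hail.

Hail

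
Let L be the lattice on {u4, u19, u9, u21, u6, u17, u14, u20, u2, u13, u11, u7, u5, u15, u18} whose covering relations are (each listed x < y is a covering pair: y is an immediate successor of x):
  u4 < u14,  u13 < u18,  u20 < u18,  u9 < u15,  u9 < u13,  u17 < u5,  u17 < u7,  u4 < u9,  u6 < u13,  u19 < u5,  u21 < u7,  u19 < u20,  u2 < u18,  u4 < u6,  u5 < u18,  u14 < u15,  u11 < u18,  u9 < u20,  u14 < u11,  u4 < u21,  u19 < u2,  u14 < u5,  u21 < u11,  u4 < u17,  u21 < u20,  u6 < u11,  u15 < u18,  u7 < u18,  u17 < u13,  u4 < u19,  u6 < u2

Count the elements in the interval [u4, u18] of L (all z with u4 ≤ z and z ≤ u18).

The interval [u4, u18] = {u11, u13, u14, u15, u17, u18, u19, u2, u20, u21, u4, u5, u6, u7, u9}, which has 15 elements.

15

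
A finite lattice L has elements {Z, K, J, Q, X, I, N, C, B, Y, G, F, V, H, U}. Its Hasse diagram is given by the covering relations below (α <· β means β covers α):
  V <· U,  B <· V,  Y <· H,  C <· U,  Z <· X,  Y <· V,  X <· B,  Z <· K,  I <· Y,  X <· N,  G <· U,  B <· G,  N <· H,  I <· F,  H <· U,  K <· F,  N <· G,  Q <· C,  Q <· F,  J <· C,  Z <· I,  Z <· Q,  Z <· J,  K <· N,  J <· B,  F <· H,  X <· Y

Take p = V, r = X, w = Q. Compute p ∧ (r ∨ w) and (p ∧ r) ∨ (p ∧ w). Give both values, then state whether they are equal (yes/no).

Y; X; no

r ∨ w = H, so p ∧ (r ∨ w) = V ∧ H = Y.
p ∧ r = X and p ∧ w = Z, so (p ∧ r) ∨ (p ∧ w) = X ∨ Z = X.
Equal: no.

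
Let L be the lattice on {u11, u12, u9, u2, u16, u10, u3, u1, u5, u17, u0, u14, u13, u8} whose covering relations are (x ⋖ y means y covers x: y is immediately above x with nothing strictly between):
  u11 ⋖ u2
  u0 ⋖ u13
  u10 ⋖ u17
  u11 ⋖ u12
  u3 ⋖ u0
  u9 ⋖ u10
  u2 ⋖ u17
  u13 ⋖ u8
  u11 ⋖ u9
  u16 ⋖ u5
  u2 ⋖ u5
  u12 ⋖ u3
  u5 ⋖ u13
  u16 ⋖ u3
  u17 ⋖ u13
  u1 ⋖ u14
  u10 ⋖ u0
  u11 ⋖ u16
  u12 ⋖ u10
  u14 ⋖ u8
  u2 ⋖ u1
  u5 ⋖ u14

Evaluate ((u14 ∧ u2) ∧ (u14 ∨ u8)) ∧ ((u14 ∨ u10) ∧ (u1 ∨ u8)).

u14 ∧ u2 = u2
u14 ∨ u8 = u8
u2 ∧ u8 = u2
u14 ∨ u10 = u8
u1 ∨ u8 = u8
u8 ∧ u8 = u8
u2 ∧ u8 = u2

u2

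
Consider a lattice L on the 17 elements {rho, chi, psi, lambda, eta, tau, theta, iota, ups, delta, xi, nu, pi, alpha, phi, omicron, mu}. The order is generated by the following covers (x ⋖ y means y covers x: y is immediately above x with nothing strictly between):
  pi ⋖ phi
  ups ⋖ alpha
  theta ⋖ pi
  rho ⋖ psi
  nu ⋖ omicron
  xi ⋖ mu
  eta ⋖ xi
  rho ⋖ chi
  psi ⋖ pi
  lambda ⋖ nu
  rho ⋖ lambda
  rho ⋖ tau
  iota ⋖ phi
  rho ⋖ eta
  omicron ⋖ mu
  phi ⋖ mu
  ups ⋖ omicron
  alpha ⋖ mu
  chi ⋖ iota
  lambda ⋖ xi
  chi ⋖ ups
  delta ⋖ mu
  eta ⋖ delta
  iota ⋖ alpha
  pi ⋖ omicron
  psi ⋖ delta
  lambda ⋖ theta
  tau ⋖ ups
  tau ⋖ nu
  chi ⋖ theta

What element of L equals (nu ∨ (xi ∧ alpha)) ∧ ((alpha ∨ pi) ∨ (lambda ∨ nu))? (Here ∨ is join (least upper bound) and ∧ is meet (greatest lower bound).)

nu

xi ∧ alpha = rho
nu ∨ rho = nu
alpha ∨ pi = mu
lambda ∨ nu = nu
mu ∨ nu = mu
nu ∧ mu = nu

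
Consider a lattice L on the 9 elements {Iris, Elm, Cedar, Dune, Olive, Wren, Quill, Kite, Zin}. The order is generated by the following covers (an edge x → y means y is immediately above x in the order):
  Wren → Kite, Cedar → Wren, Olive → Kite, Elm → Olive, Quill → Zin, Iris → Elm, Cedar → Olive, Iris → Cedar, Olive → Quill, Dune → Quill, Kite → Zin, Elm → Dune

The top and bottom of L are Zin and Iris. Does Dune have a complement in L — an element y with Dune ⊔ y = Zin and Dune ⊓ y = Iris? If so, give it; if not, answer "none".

Wren

Need y with Dune ∨ y = Zin and Dune ∧ y = Iris.
Checking each element gives: Wren.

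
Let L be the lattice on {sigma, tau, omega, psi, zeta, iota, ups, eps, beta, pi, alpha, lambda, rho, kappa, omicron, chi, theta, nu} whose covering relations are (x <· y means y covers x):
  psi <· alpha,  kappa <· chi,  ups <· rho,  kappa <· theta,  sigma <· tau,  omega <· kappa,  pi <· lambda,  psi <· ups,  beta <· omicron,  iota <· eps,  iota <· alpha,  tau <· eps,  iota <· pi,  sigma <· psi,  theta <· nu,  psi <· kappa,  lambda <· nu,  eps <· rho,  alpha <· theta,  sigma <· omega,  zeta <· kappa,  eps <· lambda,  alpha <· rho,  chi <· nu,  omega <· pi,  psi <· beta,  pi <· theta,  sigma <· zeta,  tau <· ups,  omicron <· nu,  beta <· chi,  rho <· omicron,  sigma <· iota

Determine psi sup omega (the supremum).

Common upper bounds of {psi, omega}: chi, kappa, nu, theta.
The least among these is kappa.

kappa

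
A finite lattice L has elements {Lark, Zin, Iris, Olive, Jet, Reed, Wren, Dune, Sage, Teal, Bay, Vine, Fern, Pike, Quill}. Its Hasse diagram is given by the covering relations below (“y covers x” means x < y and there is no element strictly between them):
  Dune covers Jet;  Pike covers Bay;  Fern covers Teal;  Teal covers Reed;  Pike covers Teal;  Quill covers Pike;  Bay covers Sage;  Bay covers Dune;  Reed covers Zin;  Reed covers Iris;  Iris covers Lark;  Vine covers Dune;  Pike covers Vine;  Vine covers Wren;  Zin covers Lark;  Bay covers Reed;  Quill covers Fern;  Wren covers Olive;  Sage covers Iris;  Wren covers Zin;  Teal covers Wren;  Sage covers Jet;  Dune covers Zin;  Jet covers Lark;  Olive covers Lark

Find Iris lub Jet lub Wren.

Pike

Common upper bounds of {Iris, Jet, Wren}: Pike, Quill.
The least among these is Pike.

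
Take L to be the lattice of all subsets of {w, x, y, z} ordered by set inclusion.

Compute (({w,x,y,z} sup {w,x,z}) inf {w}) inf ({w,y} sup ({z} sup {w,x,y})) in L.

{w}

{w,x,y,z} ∨ {w,x,z} = {w,x,y,z}
{w,x,y,z} ∧ {w} = {w}
{z} ∨ {w,x,y} = {w,x,y,z}
{w,y} ∨ {w,x,y,z} = {w,x,y,z}
{w} ∧ {w,x,y,z} = {w}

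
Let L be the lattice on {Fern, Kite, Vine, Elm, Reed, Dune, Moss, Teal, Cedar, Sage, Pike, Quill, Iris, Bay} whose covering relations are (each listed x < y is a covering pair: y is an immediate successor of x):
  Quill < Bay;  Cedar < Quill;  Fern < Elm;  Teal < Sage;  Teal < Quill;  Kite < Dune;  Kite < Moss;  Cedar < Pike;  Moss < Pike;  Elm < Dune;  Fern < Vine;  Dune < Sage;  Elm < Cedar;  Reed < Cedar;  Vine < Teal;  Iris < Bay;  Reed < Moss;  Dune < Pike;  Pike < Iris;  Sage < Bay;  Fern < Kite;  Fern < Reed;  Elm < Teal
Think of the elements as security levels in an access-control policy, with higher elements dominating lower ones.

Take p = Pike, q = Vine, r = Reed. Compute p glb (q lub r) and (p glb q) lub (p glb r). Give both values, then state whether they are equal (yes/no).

Cedar; Reed; no

q lub r = Quill, so p glb (q lub r) = Pike glb Quill = Cedar.
p glb q = Fern and p glb r = Reed, so (p glb q) lub (p glb r) = Fern lub Reed = Reed.
Equal: no.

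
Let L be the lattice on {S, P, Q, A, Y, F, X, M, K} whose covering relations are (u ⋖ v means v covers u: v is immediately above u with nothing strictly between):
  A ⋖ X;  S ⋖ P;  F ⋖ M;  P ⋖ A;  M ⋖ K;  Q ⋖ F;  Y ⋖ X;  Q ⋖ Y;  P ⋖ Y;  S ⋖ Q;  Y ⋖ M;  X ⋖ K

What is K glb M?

M

Common lower bounds of {K, M}: F, M, P, Q, S, Y.
The greatest among these is M.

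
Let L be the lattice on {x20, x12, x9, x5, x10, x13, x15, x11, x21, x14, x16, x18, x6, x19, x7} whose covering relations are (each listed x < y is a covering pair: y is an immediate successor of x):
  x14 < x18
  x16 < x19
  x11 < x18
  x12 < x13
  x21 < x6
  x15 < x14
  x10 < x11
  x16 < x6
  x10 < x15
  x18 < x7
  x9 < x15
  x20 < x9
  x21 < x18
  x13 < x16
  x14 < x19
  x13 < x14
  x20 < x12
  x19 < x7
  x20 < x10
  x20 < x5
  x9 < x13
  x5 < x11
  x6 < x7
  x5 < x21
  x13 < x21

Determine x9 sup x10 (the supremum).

Common upper bounds of {x9, x10}: x14, x15, x18, x19, x7.
The least among these is x15.

x15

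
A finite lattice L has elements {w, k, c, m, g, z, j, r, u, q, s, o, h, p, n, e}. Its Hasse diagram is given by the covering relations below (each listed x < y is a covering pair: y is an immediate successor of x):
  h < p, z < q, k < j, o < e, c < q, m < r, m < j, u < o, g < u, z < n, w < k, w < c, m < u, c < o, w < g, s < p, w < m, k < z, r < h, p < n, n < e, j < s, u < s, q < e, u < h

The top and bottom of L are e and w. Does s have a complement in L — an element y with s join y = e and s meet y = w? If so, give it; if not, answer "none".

c

Need y with s ∨ y = e and s ∧ y = w.
Checking each element gives: c.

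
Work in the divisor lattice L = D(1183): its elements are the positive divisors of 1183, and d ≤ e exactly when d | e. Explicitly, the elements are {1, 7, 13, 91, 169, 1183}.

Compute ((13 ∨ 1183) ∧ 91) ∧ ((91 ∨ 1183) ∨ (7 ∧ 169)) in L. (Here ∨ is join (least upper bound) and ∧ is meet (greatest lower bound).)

13 ∨ 1183 = 1183
1183 ∧ 91 = 91
91 ∨ 1183 = 1183
7 ∧ 169 = 1
1183 ∨ 1 = 1183
91 ∧ 1183 = 91

91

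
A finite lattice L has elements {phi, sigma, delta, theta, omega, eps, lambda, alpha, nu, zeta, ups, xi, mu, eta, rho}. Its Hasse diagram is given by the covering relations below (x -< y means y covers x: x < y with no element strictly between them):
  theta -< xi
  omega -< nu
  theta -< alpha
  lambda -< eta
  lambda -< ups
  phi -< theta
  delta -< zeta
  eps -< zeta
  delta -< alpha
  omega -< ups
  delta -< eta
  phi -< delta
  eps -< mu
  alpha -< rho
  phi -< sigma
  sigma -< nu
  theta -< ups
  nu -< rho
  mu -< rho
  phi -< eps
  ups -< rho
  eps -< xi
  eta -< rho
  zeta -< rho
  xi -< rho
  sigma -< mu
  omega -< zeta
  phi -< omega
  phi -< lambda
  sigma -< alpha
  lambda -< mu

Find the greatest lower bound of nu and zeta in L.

Common lower bounds of {nu, zeta}: omega, phi.
The greatest among these is omega.

omega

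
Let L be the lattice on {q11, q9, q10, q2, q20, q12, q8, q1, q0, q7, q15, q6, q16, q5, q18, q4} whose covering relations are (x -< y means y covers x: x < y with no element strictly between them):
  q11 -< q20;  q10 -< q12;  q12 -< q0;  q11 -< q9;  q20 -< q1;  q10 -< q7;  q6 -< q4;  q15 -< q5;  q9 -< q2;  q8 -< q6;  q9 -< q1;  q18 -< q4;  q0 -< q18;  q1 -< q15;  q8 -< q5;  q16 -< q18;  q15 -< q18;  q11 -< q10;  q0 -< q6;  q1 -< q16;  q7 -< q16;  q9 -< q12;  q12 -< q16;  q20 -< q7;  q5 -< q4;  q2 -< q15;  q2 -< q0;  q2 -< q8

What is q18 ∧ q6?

Common lower bounds of {q18, q6}: q0, q10, q11, q12, q2, q9.
The greatest among these is q0.

q0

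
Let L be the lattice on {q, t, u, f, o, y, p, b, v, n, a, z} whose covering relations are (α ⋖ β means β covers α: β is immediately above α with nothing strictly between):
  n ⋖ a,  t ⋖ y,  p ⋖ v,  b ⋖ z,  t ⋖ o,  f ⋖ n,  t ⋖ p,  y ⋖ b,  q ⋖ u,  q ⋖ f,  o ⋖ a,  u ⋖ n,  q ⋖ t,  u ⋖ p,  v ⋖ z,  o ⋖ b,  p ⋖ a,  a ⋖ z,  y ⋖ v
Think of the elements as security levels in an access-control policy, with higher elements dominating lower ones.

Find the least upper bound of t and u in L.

Common upper bounds of {t, u}: a, p, v, z.
The least among these is p.

p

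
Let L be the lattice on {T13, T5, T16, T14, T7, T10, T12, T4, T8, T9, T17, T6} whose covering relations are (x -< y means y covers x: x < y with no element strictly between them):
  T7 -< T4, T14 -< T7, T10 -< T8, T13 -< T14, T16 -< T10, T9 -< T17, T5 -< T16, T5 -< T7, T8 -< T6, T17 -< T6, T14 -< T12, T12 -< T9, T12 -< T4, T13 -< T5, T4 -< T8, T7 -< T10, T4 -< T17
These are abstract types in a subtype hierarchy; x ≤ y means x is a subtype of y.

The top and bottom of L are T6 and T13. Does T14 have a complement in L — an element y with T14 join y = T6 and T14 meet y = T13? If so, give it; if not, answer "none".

For every candidate y, either T14 ∨ y ≠ T6 or T14 ∧ y ≠ T13; no complement exists.

none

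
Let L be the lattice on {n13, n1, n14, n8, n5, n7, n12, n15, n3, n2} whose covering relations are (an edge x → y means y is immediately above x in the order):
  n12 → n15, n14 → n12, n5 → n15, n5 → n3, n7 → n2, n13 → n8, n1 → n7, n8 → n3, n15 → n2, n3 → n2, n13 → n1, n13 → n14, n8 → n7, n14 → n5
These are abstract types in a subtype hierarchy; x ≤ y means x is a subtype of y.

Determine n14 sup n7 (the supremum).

Common upper bounds of {n14, n7}: n2.
The least among these is n2.

n2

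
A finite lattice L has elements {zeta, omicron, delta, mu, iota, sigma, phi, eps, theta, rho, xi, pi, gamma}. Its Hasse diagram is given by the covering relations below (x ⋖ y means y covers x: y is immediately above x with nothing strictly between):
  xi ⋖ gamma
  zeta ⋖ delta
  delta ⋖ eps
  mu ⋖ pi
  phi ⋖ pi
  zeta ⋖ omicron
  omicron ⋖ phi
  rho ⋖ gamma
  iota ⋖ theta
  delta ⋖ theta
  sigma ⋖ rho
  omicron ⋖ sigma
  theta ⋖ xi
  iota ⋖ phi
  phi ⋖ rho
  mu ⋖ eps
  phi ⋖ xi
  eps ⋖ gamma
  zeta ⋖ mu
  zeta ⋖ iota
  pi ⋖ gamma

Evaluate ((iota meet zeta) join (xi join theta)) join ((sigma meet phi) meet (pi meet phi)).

xi

iota ∧ zeta = zeta
xi ∨ theta = xi
zeta ∨ xi = xi
sigma ∧ phi = omicron
pi ∧ phi = phi
omicron ∧ phi = omicron
xi ∨ omicron = xi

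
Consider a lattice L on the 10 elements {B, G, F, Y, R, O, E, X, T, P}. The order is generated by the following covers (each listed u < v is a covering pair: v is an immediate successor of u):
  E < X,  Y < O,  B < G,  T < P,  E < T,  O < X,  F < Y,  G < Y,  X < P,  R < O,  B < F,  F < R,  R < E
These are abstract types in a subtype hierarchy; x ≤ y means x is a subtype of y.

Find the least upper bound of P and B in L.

P

Common upper bounds of {P, B}: P.
The least among these is P.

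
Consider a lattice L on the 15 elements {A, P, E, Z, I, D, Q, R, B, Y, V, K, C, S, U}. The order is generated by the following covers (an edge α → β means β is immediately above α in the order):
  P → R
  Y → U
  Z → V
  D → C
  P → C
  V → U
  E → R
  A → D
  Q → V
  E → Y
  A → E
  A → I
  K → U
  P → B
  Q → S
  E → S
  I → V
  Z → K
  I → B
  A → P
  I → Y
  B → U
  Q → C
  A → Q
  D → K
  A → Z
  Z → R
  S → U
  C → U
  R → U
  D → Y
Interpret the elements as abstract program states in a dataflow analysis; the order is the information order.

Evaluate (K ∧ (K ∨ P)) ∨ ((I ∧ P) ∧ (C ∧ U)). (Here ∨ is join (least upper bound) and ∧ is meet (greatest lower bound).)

K ∨ P = U
K ∧ U = K
I ∧ P = A
C ∧ U = C
A ∧ C = A
K ∨ A = K

K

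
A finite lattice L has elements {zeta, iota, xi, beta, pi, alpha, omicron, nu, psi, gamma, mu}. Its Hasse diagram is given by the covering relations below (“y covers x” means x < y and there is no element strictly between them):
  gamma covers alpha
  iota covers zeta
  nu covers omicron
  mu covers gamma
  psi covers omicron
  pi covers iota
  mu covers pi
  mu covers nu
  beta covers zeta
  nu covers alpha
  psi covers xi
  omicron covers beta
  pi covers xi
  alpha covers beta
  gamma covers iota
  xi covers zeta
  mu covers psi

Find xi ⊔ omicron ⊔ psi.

psi

Common upper bounds of {xi, omicron, psi}: mu, psi.
The least among these is psi.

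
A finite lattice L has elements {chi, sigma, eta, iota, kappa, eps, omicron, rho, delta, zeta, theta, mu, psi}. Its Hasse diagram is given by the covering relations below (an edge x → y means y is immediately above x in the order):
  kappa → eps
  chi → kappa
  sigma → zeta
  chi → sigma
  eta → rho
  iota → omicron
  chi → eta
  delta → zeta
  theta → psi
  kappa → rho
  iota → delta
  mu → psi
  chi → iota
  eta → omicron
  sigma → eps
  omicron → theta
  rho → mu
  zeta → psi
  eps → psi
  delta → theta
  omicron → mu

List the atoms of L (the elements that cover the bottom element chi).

eta, iota, kappa, sigma

The atoms are exactly the elements that cover chi: eta, iota, kappa, sigma.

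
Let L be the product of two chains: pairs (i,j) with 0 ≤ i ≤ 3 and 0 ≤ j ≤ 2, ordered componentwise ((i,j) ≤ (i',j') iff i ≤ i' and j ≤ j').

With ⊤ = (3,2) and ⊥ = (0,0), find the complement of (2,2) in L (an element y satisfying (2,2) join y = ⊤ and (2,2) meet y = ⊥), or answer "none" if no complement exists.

For every candidate y, either (2,2) ∨ y ≠ (3,2) or (2,2) ∧ y ≠ (0,0); no complement exists.

none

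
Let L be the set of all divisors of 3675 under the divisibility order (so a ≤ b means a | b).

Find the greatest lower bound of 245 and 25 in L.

Common lower bounds of {245, 25}: 1, 5.
The greatest among these is 5.

5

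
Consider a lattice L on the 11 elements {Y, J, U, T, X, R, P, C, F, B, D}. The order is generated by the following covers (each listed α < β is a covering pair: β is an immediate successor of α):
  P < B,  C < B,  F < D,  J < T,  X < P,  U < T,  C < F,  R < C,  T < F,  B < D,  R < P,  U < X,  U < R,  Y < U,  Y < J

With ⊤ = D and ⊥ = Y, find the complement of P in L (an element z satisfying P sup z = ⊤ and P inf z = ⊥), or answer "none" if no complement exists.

Need z with P ∨ z = D and P ∧ z = Y.
Checking each element gives: J.

J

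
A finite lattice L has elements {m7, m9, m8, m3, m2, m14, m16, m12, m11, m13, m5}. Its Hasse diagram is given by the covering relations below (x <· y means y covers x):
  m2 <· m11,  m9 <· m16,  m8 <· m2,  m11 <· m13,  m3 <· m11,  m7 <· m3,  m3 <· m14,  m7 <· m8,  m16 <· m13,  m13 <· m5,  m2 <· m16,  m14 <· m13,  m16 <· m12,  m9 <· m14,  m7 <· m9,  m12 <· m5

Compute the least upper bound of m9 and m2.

Common upper bounds of {m9, m2}: m12, m13, m16, m5.
The least among these is m16.

m16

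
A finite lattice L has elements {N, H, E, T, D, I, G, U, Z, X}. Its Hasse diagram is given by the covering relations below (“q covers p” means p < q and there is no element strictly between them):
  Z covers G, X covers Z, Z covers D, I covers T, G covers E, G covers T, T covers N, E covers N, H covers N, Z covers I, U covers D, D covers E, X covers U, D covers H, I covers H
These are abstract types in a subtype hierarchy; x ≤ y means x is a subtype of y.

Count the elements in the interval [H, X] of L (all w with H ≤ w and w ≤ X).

6

The interval [H, X] = {D, H, I, U, X, Z}, which has 6 elements.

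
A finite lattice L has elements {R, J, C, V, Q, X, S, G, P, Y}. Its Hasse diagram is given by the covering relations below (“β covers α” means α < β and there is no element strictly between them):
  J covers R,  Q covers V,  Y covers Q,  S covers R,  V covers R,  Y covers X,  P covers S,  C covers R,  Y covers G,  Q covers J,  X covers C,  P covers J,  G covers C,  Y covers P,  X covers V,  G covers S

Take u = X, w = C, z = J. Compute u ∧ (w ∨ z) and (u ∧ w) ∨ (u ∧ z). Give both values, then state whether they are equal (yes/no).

w ∨ z = Y, so u ∧ (w ∨ z) = X ∧ Y = X.
u ∧ w = C and u ∧ z = R, so (u ∧ w) ∨ (u ∧ z) = C ∨ R = C.
Equal: no.

X; C; no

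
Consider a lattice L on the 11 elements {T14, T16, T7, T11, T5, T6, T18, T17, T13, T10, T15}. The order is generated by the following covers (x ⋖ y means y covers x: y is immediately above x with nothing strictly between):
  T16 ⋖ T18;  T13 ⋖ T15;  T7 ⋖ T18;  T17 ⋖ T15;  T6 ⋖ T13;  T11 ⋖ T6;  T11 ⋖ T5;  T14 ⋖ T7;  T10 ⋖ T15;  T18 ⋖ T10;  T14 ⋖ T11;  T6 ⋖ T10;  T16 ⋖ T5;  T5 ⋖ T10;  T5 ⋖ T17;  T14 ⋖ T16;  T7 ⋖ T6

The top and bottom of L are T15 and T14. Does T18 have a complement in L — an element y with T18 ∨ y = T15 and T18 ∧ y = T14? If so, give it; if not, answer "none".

For every candidate y, either T18 ∨ y ≠ T15 or T18 ∧ y ≠ T14; no complement exists.

none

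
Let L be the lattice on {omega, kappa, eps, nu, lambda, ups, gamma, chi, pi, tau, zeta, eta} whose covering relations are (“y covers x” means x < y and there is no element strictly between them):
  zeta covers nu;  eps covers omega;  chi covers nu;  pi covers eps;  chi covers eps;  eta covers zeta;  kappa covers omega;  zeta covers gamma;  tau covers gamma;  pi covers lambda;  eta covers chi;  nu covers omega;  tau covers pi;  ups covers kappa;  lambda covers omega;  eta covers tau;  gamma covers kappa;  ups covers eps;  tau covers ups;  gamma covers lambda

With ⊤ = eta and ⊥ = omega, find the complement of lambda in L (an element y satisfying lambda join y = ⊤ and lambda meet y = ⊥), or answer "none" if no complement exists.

Need y with lambda ∨ y = eta and lambda ∧ y = omega.
Checking each element gives: chi.

chi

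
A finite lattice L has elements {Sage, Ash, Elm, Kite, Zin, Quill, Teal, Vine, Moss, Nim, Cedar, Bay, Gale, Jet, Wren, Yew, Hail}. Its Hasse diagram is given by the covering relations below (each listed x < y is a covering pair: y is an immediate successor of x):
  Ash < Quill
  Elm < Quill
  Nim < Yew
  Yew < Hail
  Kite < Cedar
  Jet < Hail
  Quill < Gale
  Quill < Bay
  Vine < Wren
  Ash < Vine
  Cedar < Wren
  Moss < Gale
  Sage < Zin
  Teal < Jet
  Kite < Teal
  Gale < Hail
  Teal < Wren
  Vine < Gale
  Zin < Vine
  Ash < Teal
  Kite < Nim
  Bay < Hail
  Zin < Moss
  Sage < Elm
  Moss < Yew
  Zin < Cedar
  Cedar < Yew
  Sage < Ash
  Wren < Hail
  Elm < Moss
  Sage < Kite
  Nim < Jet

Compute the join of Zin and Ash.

Common upper bounds of {Zin, Ash}: Gale, Hail, Vine, Wren.
The least among these is Vine.

Vine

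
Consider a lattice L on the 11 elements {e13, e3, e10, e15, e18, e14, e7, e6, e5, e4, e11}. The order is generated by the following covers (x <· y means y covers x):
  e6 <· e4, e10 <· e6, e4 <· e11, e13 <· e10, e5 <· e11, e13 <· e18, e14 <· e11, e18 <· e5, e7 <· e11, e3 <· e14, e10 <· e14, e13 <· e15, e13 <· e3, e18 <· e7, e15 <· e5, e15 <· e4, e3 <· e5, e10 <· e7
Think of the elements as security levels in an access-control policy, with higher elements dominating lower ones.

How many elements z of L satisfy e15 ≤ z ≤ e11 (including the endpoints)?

The interval [e15, e11] = {e11, e15, e4, e5}, which has 4 elements.

4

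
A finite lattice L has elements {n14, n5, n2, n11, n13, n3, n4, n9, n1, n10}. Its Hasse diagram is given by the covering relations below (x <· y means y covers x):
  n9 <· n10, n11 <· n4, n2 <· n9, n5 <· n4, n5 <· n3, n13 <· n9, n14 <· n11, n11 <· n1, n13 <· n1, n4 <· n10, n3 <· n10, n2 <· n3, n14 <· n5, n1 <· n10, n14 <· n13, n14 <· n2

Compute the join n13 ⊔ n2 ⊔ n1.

n10

Common upper bounds of {n13, n2, n1}: n10.
The least among these is n10.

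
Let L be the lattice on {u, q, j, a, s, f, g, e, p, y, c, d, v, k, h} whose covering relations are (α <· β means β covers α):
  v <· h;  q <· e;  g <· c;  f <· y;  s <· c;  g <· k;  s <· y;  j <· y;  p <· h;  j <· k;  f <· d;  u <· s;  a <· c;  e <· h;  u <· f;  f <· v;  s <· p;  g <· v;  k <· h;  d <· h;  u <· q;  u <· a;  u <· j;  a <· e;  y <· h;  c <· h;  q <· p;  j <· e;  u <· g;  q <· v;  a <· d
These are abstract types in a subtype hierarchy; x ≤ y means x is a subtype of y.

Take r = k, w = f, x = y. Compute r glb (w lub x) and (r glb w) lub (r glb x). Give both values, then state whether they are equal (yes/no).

w lub x = y, so r glb (w lub x) = k glb y = j.
r glb w = u and r glb x = j, so (r glb w) lub (r glb x) = u lub j = j.
Equal: yes.

j; j; yes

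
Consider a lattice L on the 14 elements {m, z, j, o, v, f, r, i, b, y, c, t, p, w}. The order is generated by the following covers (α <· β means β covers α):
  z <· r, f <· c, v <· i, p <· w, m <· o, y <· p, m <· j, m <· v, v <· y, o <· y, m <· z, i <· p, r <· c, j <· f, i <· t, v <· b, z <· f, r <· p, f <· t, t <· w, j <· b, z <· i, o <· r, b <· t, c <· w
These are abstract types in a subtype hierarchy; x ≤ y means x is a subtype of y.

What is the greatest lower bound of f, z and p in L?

z

Common lower bounds of {f, z, p}: m, z.
The greatest among these is z.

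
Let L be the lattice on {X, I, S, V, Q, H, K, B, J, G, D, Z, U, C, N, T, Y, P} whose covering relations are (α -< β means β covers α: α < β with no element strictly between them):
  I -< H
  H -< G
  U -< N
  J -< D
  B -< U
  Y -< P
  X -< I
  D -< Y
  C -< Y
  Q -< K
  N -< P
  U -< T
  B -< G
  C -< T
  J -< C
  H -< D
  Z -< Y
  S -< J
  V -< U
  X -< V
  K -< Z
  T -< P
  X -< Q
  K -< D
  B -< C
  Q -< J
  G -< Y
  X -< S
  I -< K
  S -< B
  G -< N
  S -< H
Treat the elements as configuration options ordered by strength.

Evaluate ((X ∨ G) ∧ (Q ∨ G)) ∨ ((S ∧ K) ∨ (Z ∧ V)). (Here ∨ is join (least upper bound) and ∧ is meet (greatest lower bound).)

X ∨ G = G
Q ∨ G = Y
G ∧ Y = G
S ∧ K = X
Z ∧ V = X
X ∨ X = X
G ∨ X = G

G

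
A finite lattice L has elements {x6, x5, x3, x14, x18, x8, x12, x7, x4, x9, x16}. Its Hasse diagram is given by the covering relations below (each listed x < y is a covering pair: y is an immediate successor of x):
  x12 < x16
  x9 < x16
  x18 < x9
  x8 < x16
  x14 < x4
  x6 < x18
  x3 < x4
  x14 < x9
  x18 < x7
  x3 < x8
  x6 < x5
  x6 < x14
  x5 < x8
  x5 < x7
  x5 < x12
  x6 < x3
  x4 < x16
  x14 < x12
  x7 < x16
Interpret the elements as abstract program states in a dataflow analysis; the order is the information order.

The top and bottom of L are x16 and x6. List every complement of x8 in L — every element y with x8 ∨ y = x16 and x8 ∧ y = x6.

x14, x18, x9

Need y with x8 ∨ y = x16 and x8 ∧ y = x6.
Checking each element gives: x14, x18, x9.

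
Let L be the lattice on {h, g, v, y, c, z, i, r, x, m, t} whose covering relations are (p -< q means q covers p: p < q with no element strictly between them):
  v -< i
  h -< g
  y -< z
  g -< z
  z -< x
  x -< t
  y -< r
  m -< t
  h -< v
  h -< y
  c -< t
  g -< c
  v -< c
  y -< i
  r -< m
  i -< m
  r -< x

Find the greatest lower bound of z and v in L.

h

Common lower bounds of {z, v}: h.
The greatest among these is h.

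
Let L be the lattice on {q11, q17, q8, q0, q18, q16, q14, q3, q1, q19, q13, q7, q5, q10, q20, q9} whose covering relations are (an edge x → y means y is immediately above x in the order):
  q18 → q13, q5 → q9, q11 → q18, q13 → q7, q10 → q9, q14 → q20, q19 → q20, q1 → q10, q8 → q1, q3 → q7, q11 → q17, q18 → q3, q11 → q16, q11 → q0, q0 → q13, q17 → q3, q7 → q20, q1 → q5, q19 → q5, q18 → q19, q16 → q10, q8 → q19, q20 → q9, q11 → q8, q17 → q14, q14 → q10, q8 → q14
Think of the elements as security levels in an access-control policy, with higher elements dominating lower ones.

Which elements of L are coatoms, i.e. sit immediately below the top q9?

q10, q20, q5

The coatoms are exactly the elements covered by q9: q10, q20, q5.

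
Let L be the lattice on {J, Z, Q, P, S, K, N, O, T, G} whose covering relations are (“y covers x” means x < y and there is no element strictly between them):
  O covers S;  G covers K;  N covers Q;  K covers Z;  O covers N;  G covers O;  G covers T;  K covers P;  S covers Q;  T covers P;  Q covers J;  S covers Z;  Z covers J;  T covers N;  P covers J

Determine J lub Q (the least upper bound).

Common upper bounds of {J, Q}: G, N, O, Q, S, T.
The least among these is Q.

Q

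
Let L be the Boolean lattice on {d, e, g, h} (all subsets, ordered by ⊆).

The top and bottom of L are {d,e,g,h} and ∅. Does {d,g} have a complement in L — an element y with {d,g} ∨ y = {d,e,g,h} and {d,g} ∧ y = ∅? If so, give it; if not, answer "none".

{e,h}

Need y with {d,g} ∨ y = {d,e,g,h} and {d,g} ∧ y = ∅.
Checking each element gives: {e,h}.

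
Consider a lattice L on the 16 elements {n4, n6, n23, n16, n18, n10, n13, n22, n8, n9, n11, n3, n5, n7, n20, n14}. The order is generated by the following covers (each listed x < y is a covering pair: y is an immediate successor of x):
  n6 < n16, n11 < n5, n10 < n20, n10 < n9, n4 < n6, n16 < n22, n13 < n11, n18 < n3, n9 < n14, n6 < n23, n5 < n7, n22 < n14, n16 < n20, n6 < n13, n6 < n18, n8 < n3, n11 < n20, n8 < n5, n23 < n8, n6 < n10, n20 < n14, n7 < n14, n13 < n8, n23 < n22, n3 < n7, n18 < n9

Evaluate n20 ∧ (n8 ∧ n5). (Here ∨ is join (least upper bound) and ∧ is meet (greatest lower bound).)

n8 ∧ n5 = n8
n20 ∧ n8 = n13

n13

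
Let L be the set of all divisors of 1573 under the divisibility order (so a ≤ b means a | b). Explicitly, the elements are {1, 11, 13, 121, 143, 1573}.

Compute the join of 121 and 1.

121

Common upper bounds of {121, 1}: 121, 1573.
The least among these is 121.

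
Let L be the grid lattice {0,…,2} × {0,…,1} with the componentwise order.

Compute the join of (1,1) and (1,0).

(1,1)

In a product of chains, the join is componentwise max, giving (1,1).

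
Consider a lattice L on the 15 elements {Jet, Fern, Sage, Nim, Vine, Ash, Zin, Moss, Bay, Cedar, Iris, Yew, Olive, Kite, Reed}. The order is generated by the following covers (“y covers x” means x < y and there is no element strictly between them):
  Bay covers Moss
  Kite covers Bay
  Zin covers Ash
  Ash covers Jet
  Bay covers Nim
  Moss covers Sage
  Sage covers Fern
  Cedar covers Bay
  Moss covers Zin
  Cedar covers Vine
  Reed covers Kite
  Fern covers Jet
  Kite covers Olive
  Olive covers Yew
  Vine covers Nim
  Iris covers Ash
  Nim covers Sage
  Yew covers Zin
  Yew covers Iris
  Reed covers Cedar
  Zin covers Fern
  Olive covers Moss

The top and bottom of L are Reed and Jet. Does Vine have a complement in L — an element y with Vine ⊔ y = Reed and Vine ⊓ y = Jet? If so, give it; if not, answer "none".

Iris

Need y with Vine ∨ y = Reed and Vine ∧ y = Jet.
Checking each element gives: Iris.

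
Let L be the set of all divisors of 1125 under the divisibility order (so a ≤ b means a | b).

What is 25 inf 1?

In the divisibility order, the meet is the greatest common divisor: gcd(25, 1) = 1.

1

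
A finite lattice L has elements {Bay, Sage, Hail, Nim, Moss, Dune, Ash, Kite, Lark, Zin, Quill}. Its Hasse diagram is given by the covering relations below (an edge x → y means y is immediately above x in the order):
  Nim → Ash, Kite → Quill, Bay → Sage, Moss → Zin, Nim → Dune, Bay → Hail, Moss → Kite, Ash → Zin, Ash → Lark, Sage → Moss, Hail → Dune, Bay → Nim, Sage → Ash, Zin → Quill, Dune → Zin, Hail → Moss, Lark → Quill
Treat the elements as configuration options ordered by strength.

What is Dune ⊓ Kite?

Common lower bounds of {Dune, Kite}: Bay, Hail.
The greatest among these is Hail.

Hail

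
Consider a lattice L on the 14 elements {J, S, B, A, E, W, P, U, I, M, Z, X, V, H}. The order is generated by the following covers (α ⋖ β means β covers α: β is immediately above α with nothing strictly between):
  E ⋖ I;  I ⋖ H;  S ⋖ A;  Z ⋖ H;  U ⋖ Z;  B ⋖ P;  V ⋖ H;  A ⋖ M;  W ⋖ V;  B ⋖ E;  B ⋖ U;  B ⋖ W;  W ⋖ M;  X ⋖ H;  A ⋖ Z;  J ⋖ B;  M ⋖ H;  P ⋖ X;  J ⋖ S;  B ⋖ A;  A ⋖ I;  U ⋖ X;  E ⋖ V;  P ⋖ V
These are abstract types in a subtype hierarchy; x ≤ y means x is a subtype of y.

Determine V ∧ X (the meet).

Common lower bounds of {V, X}: B, J, P.
The greatest among these is P.

P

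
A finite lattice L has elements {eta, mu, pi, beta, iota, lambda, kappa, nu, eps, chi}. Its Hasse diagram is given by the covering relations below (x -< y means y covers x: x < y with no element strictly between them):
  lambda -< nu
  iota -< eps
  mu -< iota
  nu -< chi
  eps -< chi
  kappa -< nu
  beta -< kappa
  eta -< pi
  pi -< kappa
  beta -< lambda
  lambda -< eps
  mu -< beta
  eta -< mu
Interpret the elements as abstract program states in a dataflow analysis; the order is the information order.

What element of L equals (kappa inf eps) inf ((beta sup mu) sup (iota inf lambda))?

beta

kappa ∧ eps = beta
beta ∨ mu = beta
iota ∧ lambda = mu
beta ∨ mu = beta
beta ∧ beta = beta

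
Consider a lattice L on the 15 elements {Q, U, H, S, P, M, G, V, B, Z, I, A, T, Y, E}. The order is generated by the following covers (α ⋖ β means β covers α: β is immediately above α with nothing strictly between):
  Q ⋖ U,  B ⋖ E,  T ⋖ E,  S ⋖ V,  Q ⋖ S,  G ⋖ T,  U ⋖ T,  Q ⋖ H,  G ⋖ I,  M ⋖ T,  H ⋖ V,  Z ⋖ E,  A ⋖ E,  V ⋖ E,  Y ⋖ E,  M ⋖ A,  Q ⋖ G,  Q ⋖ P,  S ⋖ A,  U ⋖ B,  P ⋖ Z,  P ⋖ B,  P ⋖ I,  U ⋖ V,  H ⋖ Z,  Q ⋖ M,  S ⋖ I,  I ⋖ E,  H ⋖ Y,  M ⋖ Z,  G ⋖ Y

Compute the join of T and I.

E

Common upper bounds of {T, I}: E.
The least among these is E.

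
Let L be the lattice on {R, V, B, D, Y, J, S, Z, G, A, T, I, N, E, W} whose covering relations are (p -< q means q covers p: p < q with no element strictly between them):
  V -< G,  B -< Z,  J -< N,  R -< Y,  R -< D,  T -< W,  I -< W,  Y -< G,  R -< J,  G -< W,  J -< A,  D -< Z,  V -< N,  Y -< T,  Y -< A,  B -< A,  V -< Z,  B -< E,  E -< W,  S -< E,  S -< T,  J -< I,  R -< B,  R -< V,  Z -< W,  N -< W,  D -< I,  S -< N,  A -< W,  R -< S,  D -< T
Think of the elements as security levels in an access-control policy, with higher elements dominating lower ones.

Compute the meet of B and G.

R

Common lower bounds of {B, G}: R.
The greatest among these is R.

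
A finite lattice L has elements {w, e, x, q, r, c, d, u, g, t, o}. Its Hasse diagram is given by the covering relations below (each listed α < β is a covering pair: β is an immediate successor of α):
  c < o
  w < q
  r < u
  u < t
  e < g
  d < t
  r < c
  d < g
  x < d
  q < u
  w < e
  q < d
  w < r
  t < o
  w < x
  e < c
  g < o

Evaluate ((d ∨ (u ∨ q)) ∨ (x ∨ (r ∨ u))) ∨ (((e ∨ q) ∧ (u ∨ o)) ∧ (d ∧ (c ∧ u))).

u ∨ q = u
d ∨ u = t
r ∨ u = u
x ∨ u = t
t ∨ t = t
e ∨ q = g
u ∨ o = o
g ∧ o = g
c ∧ u = r
d ∧ r = w
g ∧ w = w
t ∨ w = t

t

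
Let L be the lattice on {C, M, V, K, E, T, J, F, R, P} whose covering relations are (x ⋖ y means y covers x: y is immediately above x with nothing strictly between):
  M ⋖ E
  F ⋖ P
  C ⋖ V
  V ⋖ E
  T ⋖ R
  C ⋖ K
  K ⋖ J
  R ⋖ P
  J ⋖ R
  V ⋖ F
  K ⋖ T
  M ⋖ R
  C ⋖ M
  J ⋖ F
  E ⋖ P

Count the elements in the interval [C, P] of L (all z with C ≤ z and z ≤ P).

The interval [C, P] = {C, E, F, J, K, M, P, R, T, V}, which has 10 elements.

10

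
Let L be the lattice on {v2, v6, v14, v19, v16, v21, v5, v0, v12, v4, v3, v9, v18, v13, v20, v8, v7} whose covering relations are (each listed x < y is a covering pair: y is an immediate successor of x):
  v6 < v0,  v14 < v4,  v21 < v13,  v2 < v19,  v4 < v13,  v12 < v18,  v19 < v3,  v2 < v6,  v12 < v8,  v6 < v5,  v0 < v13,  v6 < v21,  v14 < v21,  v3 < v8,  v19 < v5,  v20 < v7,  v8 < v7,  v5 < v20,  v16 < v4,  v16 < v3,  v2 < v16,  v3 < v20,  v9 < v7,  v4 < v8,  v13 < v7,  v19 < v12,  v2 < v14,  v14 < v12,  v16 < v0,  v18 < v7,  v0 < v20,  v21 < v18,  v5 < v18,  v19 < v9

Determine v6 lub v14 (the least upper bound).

v21

Common upper bounds of {v6, v14}: v13, v18, v21, v7.
The least among these is v21.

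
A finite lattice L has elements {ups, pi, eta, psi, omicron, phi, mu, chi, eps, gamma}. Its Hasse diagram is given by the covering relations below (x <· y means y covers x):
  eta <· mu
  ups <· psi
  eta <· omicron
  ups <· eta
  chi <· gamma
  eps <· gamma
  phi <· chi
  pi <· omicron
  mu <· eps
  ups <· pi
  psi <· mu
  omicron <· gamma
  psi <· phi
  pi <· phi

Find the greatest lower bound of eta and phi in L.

Common lower bounds of {eta, phi}: ups.
The greatest among these is ups.

ups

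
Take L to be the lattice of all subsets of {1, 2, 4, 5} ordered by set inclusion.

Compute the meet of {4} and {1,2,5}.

Common lower bounds of {{4}, {1,2,5}}: ∅.
The greatest among these is ∅.

∅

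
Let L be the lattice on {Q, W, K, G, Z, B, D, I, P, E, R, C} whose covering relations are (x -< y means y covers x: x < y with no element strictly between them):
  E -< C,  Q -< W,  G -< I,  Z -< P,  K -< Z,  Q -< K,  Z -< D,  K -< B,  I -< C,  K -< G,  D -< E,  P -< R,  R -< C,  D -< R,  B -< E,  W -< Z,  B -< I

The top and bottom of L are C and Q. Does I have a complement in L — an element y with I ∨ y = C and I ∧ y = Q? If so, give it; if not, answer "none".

Need y with I ∨ y = C and I ∧ y = Q.
Checking each element gives: W.

W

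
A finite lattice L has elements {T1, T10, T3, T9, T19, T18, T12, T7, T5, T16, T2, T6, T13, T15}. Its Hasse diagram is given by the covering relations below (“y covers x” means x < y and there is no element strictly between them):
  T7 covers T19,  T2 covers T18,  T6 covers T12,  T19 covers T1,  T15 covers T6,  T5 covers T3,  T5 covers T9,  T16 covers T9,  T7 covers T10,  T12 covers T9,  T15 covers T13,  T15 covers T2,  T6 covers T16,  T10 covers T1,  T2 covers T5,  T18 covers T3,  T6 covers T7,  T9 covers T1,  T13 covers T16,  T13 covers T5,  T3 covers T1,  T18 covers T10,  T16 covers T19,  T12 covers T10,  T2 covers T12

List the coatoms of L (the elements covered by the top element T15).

T13, T2, T6

The coatoms are exactly the elements covered by T15: T13, T2, T6.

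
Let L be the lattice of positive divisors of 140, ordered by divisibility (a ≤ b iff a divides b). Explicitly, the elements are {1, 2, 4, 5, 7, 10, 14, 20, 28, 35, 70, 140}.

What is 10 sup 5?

In the divisibility order, the join is the least common multiple: lcm(10, 5) = 10.

10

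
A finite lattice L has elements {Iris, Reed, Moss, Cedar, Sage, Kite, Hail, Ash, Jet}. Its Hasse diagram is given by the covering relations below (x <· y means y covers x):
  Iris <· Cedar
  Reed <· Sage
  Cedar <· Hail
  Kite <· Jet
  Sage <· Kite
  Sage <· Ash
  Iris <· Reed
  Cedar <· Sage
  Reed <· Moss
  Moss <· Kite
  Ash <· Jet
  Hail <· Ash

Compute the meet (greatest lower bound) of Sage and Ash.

Common lower bounds of {Sage, Ash}: Cedar, Iris, Reed, Sage.
The greatest among these is Sage.

Sage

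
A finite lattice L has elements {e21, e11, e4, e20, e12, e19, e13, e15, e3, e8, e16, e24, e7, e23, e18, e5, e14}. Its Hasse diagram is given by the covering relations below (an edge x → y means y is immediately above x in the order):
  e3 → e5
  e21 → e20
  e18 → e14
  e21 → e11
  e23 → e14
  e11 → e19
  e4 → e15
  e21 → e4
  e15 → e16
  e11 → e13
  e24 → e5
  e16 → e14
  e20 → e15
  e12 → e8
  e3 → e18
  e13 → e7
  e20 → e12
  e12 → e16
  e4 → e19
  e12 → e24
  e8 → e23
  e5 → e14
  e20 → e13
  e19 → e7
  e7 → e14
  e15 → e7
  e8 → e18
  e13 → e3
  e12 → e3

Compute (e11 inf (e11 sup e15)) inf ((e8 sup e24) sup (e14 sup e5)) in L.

e11

e11 ∨ e15 = e7
e11 ∧ e7 = e11
e8 ∨ e24 = e14
e14 ∨ e5 = e14
e14 ∨ e14 = e14
e11 ∧ e14 = e11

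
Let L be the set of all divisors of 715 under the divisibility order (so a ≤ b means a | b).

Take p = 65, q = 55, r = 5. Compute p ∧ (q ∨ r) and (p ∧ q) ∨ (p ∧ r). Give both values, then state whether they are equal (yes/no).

5; 5; yes

q ∨ r = 55, so p ∧ (q ∨ r) = 65 ∧ 55 = 5.
p ∧ q = 5 and p ∧ r = 5, so (p ∧ q) ∨ (p ∧ r) = 5 ∨ 5 = 5.
Equal: yes.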